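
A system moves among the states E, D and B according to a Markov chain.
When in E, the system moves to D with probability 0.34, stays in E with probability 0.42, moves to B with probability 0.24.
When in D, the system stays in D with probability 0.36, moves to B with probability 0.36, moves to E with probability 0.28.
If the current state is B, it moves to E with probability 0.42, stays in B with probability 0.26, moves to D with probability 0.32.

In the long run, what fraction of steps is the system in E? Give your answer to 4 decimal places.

0.3722

Let the stationary distribution be π with π = πP and π_1 + π_2 + π_3 = 1.
π_1 = 0.42·π_1 + 0.28·π_2 + 0.42·π_3
π_2 = 0.34·π_1 + 0.36·π_2 + 0.32·π_3
Solving with the normalization constraint gives π = (0.3722, 0.3411, 0.2867).
So the stationary probability of E is 0.3722.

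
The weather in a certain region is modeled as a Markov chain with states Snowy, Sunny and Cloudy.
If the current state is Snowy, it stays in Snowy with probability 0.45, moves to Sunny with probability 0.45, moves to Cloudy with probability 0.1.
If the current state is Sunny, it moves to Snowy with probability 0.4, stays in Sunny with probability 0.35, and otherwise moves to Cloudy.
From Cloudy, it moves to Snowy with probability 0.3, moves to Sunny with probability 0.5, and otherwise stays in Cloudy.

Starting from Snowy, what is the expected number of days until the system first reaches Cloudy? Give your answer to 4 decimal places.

Let t(s) be the expected number of days to first reach Cloudy from state s, with t(Cloudy) = 0. Conditioning on the first day:
t(Snowy) = 1 + 0.45·t(Snowy) + 0.45·t(Sunny)
t(Sunny) = 1 + 0.4·t(Snowy) + 0.35·t(Sunny)
Solving: t(Snowy) = 6.1972, t(Sunny) = 5.3521.
Expected days from Snowy to Cloudy: 6.1972.

6.1972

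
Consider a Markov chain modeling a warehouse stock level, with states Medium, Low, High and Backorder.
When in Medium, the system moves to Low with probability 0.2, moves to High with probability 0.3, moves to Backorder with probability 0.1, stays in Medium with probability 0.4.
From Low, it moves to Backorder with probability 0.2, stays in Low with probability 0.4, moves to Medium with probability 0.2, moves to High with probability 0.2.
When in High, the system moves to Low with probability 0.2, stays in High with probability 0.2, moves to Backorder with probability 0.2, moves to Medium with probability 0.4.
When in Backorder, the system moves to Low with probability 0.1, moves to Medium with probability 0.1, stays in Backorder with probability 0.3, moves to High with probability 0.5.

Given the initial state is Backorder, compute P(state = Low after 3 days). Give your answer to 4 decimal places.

Propagate the distribution vector 3 days from Backorder.
After 0 days: (0.0000, 0.0000, 0.0000, 1.0000)
After 1 day: (0.1000, 0.1000, 0.5000, 0.3000)
After 2 days: (0.2900, 0.1900, 0.3000, 0.2200)
After 3 days: (0.2960, 0.2160, 0.2950, 0.1930)
P(in Low after 3 days) = 0.2160

0.2160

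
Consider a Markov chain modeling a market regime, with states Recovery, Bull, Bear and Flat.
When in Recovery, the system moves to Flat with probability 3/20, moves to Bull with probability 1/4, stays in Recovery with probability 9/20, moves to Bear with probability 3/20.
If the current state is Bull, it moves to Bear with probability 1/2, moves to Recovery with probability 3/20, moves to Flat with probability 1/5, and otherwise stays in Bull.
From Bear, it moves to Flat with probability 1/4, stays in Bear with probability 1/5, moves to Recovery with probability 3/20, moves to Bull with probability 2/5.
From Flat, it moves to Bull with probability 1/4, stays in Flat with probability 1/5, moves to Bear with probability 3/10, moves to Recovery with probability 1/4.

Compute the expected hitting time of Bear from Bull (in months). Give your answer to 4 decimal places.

Let t(s) be the expected number of months to first reach Bear from state s, with t(Bear) = 0. Conditioning on the first month:
t(Recovery) = 1 + 0.45·t(Recovery) + 0.25·t(Bull) + 0.15·t(Flat)
t(Bull) = 1 + 0.15·t(Recovery) + 0.15·t(Bull) + 0.2·t(Flat)
t(Flat) = 1 + 0.25·t(Recovery) + 0.25·t(Bull) + 0.2·t(Flat)
Solving: t(Recovery) = 3.9212, t(Bull) = 2.6454, t(Flat) = 3.3021.
Expected months from Bull to Bear: 2.6454.

2.6454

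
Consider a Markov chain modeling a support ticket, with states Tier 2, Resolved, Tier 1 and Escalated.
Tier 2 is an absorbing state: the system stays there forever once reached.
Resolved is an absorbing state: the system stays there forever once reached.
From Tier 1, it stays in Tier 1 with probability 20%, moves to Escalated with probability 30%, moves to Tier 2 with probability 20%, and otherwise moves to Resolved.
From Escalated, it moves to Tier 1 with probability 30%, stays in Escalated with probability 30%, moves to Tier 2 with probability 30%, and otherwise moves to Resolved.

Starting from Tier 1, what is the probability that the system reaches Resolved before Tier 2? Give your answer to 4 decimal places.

Let h(s) be the probability of absorption at Resolved starting from transient state s. Then h(Resolved) = 1 and h(Tier 2) = 0. By first-step analysis:
h(Tier 1) = 0.2·0 + 0.3·1 + 0.2·h(Tier 1) + 0.3·h(Escalated)
h(Escalated) = 0.3·0 + 0.1·1 + 0.3·h(Tier 1) + 0.3·h(Escalated)
Solving: h(Tier 1) = 0.5106, h(Escalated) = 0.3617.
Starting from Tier 1, the probability is 0.5106.

0.5106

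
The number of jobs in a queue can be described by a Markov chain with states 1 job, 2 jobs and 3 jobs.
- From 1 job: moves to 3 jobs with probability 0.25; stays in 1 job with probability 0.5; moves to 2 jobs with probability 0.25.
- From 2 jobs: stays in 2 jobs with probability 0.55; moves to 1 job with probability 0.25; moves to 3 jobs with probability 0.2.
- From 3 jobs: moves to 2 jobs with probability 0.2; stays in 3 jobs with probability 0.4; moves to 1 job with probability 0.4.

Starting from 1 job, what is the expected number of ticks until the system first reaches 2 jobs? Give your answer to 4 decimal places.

Let t(s) be the expected number of ticks to first reach 2 jobs from state s, with t(2 jobs) = 0. Conditioning on the first tick:
t(1 job) = 1 + 0.5·t(1 job) + 0.25·t(3 jobs)
t(3 jobs) = 1 + 0.4·t(1 job) + 0.4·t(3 jobs)
Solving: t(1 job) = 4.2500, t(3 jobs) = 4.5000.
Expected ticks from 1 job to 2 jobs: 4.2500.

4.2500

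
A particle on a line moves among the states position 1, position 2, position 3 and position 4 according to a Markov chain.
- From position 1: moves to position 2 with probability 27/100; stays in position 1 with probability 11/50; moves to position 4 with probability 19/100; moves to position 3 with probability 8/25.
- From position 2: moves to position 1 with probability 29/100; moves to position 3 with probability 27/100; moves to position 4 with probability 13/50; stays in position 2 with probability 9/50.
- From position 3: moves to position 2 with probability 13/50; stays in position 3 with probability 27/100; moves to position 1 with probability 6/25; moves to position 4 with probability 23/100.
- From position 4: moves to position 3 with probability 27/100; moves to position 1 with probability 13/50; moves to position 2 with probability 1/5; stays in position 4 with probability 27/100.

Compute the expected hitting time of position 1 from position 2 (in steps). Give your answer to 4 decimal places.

3.7193

Let t(s) be the expected number of steps to first reach position 1 from state s, with t(position 1) = 0. Conditioning on the first step:
t(position 2) = 1 + 0.18·t(position 2) + 0.27·t(position 3) + 0.26·t(position 4)
t(position 3) = 1 + 0.26·t(position 2) + 0.27·t(position 3) + 0.23·t(position 4)
t(position 4) = 1 + 0.2·t(position 2) + 0.27·t(position 3) + 0.27·t(position 4)
Solving: t(position 2) = 3.7193, t(position 3) = 3.9019, t(position 4) = 3.8320.
Expected steps from position 2 to position 1: 3.7193.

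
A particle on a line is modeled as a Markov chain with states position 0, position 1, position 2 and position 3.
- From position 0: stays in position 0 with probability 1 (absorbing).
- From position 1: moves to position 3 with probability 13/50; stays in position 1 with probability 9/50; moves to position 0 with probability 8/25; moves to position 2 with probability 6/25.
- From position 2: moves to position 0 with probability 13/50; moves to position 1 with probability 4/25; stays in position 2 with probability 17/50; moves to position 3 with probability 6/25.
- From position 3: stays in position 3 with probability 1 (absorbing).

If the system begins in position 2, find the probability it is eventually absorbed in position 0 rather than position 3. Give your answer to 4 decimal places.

0.5259

Let h(s) be the probability of absorption at position 0 starting from transient state s. Then h(position 0) = 1 and h(position 3) = 0. By first-step analysis:
h(position 1) = 0.32·1 + 0.18·h(position 1) + 0.24·h(position 2) + 0.26·0
h(position 2) = 0.26·1 + 0.16·h(position 1) + 0.34·h(position 2) + 0.24·0
Solving: h(position 1) = 0.5442, h(position 2) = 0.5259.
Starting from position 2, the probability is 0.5259.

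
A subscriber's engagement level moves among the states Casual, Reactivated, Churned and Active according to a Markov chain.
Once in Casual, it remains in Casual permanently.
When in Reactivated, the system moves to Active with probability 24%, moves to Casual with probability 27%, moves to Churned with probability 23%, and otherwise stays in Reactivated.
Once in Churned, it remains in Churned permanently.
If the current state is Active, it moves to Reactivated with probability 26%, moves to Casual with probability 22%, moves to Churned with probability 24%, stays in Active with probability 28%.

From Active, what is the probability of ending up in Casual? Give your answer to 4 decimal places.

0.4953

Let h(s) be the probability of absorption at Casual starting from transient state s. Then h(Casual) = 1 and h(Churned) = 0. By first-step analysis:
h(Reactivated) = 0.27·1 + 0.26·h(Reactivated) + 0.23·0 + 0.24·h(Active)
h(Active) = 0.22·1 + 0.26·h(Reactivated) + 0.24·0 + 0.28·h(Active)
Solving: h(Reactivated) = 0.5255, h(Active) = 0.4953.
Starting from Active, the probability is 0.4953.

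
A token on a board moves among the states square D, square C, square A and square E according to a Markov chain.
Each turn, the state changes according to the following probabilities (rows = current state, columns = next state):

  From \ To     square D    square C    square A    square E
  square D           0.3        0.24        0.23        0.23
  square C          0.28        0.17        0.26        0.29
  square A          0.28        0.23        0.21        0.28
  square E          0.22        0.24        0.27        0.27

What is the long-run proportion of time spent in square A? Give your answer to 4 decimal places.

Let the stationary distribution be π with π = πP and π_1 + π_2 + π_3 + π_4 = 1.
π_1 = 0.3·π_1 + 0.28·π_2 + 0.28·π_3 + 0.22·π_4
π_2 = 0.24·π_1 + 0.17·π_2 + 0.23·π_3 + 0.24·π_4
π_3 = 0.23·π_1 + 0.26·π_2 + 0.21·π_3 + 0.27·π_4
Solving with the normalization constraint gives π = (0.2694, 0.2220, 0.2425, 0.2661).
So the stationary probability of square A is 0.2425.

0.2425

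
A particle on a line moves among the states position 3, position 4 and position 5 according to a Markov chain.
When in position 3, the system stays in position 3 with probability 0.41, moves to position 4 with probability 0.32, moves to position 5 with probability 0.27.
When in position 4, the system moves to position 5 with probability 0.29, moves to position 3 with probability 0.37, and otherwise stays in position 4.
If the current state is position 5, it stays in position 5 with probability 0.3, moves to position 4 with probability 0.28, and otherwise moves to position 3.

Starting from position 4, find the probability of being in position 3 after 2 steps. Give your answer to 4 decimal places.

0.3993

Sum over the intermediate state after 1 step:
P = P(position 4→position 3)·P(position 3→position 3) + P(position 4→position 4)·P(position 4→position 3) + P(position 4→position 5)·P(position 5→position 3)
  = 0.37×0.41 + 0.34×0.37 + 0.29×0.42
  = 0.1517 + 0.1258 + 0.1218 = 0.3993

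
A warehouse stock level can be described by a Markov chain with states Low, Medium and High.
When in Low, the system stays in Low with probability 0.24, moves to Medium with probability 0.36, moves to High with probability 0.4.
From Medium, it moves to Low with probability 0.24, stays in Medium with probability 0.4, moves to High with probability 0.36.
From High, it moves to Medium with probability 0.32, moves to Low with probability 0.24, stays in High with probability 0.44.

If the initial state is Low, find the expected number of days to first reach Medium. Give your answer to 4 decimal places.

Let t(s) be the expected number of days to first reach Medium from state s, with t(Medium) = 0. Conditioning on the first day:
t(Low) = 1 + 0.24·t(Low) + 0.4·t(High)
t(High) = 1 + 0.24·t(Low) + 0.44·t(High)
Solving: t(Low) = 2.9126, t(High) = 3.0340.
Expected days from Low to Medium: 2.9126.

2.9126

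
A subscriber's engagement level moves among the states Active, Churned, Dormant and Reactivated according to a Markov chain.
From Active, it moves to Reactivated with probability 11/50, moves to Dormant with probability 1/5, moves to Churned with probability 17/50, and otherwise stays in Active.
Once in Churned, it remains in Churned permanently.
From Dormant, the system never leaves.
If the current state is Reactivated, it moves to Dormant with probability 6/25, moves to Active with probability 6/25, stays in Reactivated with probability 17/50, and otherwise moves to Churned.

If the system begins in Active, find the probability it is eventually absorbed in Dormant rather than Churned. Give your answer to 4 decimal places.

0.4118

Let h(s) be the probability of absorption at Dormant starting from transient state s. Then h(Dormant) = 1 and h(Churned) = 0. By first-step analysis:
h(Active) = 0.24·h(Active) + 0.34·0 + 0.2·1 + 0.22·h(Reactivated)
h(Reactivated) = 0.24·h(Active) + 0.18·0 + 0.24·1 + 0.34·h(Reactivated)
Solving: h(Active) = 0.4118, h(Reactivated) = 0.5134.
Starting from Active, the probability is 0.4118.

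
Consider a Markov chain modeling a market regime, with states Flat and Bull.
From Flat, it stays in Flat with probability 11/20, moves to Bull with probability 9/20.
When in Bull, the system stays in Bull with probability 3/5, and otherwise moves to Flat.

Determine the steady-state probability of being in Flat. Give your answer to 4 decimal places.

Let the stationary distribution be π with π = πP and π_1 + π_2 = 1.
π_1 = 0.55·π_1 + 0.4·π_2
Solving with the normalization constraint gives π = (0.4706, 0.5294).
So the stationary probability of Flat is 0.4706.

0.4706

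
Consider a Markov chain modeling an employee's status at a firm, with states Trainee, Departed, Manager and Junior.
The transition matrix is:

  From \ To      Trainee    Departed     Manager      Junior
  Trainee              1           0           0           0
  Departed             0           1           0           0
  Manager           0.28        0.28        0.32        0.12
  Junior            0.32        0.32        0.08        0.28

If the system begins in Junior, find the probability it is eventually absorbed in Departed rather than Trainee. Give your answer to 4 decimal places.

Let h(s) be the probability of absorption at Departed starting from transient state s. Then h(Departed) = 1 and h(Trainee) = 0. By first-step analysis:
h(Manager) = 0.28·0 + 0.28·1 + 0.32·h(Manager) + 0.12·h(Junior)
h(Junior) = 0.32·0 + 0.32·1 + 0.08·h(Manager) + 0.28·h(Junior)
Solving: h(Manager) = 0.5000, h(Junior) = 0.5000.
Starting from Junior, the probability is 0.5000.

0.5000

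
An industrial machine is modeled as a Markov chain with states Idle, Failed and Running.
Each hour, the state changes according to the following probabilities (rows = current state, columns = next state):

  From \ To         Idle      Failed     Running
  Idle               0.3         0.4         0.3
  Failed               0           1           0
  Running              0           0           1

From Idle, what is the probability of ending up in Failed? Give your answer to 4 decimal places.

Let h(s) be the probability of absorption at Failed starting from transient state s. Then h(Failed) = 1 and h(Running) = 0. By first-step analysis:
h(Idle) = 0.3·h(Idle) + 0.4·1 + 0.3·0
Solving: h(Idle) = 0.5714.
Starting from Idle, the probability is 0.5714.

0.5714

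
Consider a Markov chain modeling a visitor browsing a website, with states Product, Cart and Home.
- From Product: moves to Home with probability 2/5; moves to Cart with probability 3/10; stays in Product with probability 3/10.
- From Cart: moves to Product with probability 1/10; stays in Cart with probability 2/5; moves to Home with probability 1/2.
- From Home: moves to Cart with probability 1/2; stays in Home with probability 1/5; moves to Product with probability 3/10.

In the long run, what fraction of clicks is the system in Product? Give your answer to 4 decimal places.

Let the stationary distribution be π with π = πP and π_1 + π_2 + π_3 = 1.
π_1 = 0.3·π_1 + 0.1·π_2 + 0.3·π_3
π_2 = 0.3·π_1 + 0.4·π_2 + 0.5·π_3
Solving with the normalization constraint gives π = (0.2170, 0.4151, 0.3679).
So the stationary probability of Product is 0.2170.

0.2170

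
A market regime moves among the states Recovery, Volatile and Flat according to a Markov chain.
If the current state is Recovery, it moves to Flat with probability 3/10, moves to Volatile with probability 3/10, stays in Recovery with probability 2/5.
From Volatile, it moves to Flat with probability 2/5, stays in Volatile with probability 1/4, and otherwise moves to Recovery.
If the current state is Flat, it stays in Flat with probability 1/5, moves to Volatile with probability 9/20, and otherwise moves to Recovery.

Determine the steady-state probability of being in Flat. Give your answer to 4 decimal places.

0.3026

Let the stationary distribution be π with π = πP and π_1 + π_2 + π_3 = 1.
π_1 = 0.4·π_1 + 0.35·π_2 + 0.35·π_3
π_2 = 0.3·π_1 + 0.25·π_2 + 0.45·π_3
Solving with the normalization constraint gives π = (0.3684, 0.3289, 0.3026).
So the stationary probability of Flat is 0.3026.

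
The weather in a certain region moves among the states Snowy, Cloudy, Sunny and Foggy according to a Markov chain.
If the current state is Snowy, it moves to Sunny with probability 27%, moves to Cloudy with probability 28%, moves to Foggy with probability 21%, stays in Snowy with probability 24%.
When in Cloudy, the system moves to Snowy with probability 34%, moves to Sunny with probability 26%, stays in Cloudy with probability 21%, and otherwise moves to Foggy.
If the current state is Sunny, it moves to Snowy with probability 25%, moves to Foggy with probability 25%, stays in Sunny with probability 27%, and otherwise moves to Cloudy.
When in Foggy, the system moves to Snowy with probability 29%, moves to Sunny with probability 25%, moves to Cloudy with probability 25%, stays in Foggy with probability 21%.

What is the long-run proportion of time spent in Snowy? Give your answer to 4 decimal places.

0.2777

Let the stationary distribution be π with π = πP and π_1 + π_2 + π_3 + π_4 = 1.
π_1 = 0.24·π_1 + 0.34·π_2 + 0.25·π_3 + 0.29·π_4
π_2 = 0.28·π_1 + 0.21·π_2 + 0.23·π_3 + 0.25·π_4
π_3 = 0.27·π_1 + 0.26·π_2 + 0.27·π_3 + 0.25·π_4
Solving with the normalization constraint gives π = (0.2777, 0.2433, 0.2633, 0.2157).
So the stationary probability of Snowy is 0.2777.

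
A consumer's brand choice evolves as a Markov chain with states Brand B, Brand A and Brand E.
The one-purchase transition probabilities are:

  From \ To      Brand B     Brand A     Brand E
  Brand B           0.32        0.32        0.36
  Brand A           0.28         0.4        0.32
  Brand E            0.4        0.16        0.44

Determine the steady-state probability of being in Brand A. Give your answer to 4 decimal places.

Let the stationary distribution be π with π = πP and π_1 + π_2 + π_3 = 1.
π_1 = 0.32·π_1 + 0.28·π_2 + 0.4·π_3
π_2 = 0.32·π_1 + 0.4·π_2 + 0.16·π_3
Solving with the normalization constraint gives π = (0.3390, 0.2819, 0.3790).
So the stationary probability of Brand A is 0.2819.

0.2819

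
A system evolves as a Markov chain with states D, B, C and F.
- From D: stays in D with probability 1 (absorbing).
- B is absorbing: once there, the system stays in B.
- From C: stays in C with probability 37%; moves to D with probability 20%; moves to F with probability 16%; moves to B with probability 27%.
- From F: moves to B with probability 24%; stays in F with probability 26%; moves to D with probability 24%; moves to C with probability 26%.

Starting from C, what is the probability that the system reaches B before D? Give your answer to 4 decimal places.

0.5610

Let h(s) be the probability of absorption at B starting from transient state s. Then h(B) = 1 and h(D) = 0. By first-step analysis:
h(C) = 0.2·0 + 0.27·1 + 0.37·h(C) + 0.16·h(F)
h(F) = 0.24·0 + 0.24·1 + 0.26·h(C) + 0.26·h(F)
Solving: h(C) = 0.5610, h(F) = 0.5214.
Starting from C, the probability is 0.5610.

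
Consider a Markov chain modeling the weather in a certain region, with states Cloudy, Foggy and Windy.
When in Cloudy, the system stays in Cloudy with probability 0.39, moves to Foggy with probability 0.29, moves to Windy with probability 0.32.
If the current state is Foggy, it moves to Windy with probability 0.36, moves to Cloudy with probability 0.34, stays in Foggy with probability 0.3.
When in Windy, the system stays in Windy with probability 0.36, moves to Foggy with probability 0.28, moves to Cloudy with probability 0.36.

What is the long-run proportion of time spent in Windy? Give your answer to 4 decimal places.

0.3454

Let the stationary distribution be π with π = πP and π_1 + π_2 + π_3 = 1.
π_1 = 0.39·π_1 + 0.34·π_2 + 0.36·π_3
π_2 = 0.29·π_1 + 0.3·π_2 + 0.28·π_3
Solving with the normalization constraint gives π = (0.3652, 0.2894, 0.3454).
So the stationary probability of Windy is 0.3454.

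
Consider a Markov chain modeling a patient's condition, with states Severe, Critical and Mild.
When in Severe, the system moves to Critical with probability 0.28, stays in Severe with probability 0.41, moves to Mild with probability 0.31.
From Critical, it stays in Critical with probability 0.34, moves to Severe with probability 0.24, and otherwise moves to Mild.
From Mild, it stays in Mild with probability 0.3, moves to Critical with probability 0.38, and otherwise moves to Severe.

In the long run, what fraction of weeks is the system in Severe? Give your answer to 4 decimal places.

0.3223

Let the stationary distribution be π with π = πP and π_1 + π_2 + π_3 = 1.
π_1 = 0.41·π_1 + 0.24·π_2 + 0.32·π_3
π_2 = 0.28·π_1 + 0.34·π_2 + 0.38·π_3
Solving with the normalization constraint gives π = (0.3223, 0.3344, 0.3434).
So the stationary probability of Severe is 0.3223.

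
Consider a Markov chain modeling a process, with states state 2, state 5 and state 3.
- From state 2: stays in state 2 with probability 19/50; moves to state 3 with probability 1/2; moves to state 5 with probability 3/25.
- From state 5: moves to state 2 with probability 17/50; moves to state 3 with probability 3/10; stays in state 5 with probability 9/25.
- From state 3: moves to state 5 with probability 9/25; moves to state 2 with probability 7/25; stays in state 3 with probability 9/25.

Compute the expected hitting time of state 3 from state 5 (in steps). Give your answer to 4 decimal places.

2.6966

Let t(s) be the expected number of steps to first reach state 3 from state s, with t(state 3) = 0. Conditioning on the first step:
t(state 2) = 1 + 0.38·t(state 2) + 0.12·t(state 5)
t(state 5) = 1 + 0.34·t(state 2) + 0.36·t(state 5)
Solving: t(state 2) = 2.1348, t(state 5) = 2.6966.
Expected steps from state 5 to state 3: 2.6966.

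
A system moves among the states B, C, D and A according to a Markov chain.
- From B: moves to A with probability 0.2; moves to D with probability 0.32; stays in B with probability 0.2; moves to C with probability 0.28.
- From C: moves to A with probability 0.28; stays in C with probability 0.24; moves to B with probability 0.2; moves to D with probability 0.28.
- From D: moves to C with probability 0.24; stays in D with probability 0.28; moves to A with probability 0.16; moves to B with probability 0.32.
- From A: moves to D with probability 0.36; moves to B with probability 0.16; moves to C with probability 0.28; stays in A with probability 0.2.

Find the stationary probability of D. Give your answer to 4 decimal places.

0.3058

Let the stationary distribution be π with π = πP and π_1 + π_2 + π_3 + π_4 = 1.
π_1 = 0.2·π_1 + 0.2·π_2 + 0.32·π_3 + 0.16·π_4
π_2 = 0.28·π_1 + 0.24·π_2 + 0.24·π_3 + 0.28·π_4
π_3 = 0.32·π_1 + 0.28·π_2 + 0.28·π_3 + 0.36·π_4
Solving with the normalization constraint gives π = (0.2284, 0.2575, 0.3058, 0.2084).
So the stationary probability of D is 0.3058.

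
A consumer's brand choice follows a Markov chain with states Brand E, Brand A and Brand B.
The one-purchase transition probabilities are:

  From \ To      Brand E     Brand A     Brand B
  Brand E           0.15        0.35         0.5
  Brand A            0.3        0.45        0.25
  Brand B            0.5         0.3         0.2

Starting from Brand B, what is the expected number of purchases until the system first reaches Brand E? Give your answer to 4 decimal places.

2.3288

Let t(s) be the expected number of purchases to first reach Brand E from state s, with t(Brand E) = 0. Conditioning on the first purchase:
t(Brand A) = 1 + 0.45·t(Brand A) + 0.25·t(Brand B)
t(Brand B) = 1 + 0.3·t(Brand A) + 0.2·t(Brand B)
Solving: t(Brand A) = 2.8767, t(Brand B) = 2.3288.
Expected purchases from Brand B to Brand E: 2.3288.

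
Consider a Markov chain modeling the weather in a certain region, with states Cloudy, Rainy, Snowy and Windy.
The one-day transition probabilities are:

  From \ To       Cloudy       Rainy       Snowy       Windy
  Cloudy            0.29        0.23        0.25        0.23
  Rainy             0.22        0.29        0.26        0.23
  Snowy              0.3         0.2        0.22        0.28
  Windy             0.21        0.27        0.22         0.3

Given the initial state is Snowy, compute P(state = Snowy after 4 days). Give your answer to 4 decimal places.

Propagate the distribution vector 4 days from Snowy.
After 0 days: (0.0000, 0.0000, 1.0000, 0.0000)
After 1 day: (0.3000, 0.2000, 0.2200, 0.2800)
After 2 days: (0.2558, 0.2466, 0.2370, 0.2606)
After 3 days: (0.2543, 0.2481, 0.2375, 0.2601)
After 4 days: (0.2542, 0.2482, 0.2376, 0.2601)
P(in Snowy after 4 days) = 0.2376

0.2376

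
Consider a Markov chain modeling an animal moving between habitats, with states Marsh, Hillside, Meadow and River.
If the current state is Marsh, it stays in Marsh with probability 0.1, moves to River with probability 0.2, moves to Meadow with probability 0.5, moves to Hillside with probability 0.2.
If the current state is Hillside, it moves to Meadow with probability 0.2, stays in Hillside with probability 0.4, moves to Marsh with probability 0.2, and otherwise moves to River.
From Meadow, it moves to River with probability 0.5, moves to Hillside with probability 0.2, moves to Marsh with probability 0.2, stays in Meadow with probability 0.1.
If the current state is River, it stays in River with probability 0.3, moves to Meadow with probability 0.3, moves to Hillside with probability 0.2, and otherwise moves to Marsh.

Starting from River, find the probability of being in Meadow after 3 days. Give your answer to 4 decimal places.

Propagate the distribution vector 3 days from River.
After 0 days: (0.0000, 0.0000, 0.0000, 1.0000)
After 1 day: (0.2000, 0.2000, 0.3000, 0.3000)
After 2 days: (0.1800, 0.2400, 0.2600, 0.3200)
After 3 days: (0.1820, 0.2480, 0.2600, 0.3100)
P(in Meadow after 3 days) = 0.2600

0.2600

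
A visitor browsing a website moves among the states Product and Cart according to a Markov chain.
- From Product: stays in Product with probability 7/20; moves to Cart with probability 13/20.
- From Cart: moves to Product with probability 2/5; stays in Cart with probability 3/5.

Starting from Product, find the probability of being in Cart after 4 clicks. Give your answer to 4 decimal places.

0.6190

Propagate the distribution vector 4 clicks from Product.
After 0 clicks: (1.0000, 0.0000)
After 1 click: (0.3500, 0.6500)
After 2 clicks: (0.3825, 0.6175)
After 3 clicks: (0.3809, 0.6191)
After 4 clicks: (0.3810, 0.6190)
P(in Cart after 4 clicks) = 0.6190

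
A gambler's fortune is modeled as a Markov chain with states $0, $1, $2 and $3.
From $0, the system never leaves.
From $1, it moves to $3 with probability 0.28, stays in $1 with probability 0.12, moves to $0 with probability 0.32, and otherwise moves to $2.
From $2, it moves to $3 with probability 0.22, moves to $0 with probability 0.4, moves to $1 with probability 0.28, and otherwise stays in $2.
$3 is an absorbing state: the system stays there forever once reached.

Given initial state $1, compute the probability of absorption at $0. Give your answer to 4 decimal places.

0.5605

Let h(s) be the probability of absorption at $0 starting from transient state s. Then h($0) = 1 and h($3) = 0. By first-step analysis:
h($1) = 0.32·1 + 0.12·h($1) + 0.28·h($2) + 0.28·0
h($2) = 0.4·1 + 0.28·h($1) + 0.1·h($2) + 0.22·0
Solving: h($1) = 0.5605, h($2) = 0.6188.
Starting from $1, the probability is 0.5605.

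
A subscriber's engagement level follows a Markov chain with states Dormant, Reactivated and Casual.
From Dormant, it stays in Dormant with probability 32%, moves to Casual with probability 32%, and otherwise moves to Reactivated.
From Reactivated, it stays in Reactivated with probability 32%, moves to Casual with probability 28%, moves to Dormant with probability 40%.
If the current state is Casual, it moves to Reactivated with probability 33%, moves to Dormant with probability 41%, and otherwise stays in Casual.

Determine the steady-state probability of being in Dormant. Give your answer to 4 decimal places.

Let the stationary distribution be π with π = πP and π_1 + π_2 + π_3 = 1.
π_1 = 0.32·π_1 + 0.4·π_2 + 0.41·π_3
π_2 = 0.36·π_1 + 0.32·π_2 + 0.33·π_3
Solving with the normalization constraint gives π = (0.3730, 0.3378, 0.2891).
So the stationary probability of Dormant is 0.3730.

0.3730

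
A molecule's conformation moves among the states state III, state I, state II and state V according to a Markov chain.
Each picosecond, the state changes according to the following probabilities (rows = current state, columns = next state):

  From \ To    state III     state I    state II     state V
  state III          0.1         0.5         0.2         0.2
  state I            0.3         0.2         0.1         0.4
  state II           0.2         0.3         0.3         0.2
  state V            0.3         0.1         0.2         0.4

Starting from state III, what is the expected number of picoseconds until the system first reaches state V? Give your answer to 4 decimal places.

Let t(s) be the expected number of picoseconds to first reach state V from state s, with t(state V) = 0. Conditioning on the first picosecond:
t(state III) = 1 + 0.1·t(state III) + 0.5·t(state I) + 0.2·t(state II)
t(state I) = 1 + 0.3·t(state III) + 0.2·t(state I) + 0.1·t(state II)
t(state II) = 1 + 0.2·t(state III) + 0.3·t(state I) + 0.3·t(state II)
Solving: t(state III) = 3.6859, t(state I) = 3.1090, t(state II) = 3.8141.
Expected picoseconds from state III to state V: 3.6859.

3.6859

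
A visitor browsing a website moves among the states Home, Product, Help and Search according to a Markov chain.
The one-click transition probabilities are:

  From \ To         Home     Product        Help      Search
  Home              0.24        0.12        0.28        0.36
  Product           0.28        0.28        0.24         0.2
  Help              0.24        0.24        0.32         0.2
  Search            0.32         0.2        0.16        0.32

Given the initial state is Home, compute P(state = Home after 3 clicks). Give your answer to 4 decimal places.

0.2706

Propagate the distribution vector 3 clicks from Home.
After 0 clicks: (1.0000, 0.0000, 0.0000, 0.0000)
After 1 click: (0.2400, 0.1200, 0.2800, 0.3600)
After 2 clicks: (0.2736, 0.2016, 0.2432, 0.2816)
After 3 clicks: (0.2706, 0.2040, 0.2479, 0.2776)
P(in Home after 3 clicks) = 0.2706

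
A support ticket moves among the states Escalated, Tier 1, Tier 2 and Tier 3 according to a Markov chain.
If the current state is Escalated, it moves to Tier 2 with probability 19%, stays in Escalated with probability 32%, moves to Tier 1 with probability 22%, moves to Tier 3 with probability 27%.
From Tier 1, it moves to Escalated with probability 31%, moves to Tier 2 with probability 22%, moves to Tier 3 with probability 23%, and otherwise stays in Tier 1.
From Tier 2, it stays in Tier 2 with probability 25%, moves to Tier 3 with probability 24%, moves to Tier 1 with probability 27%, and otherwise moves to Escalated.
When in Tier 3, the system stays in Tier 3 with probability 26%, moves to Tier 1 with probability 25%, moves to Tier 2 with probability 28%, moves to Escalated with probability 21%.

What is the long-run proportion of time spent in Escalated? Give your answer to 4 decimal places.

Let the stationary distribution be π with π = πP and π_1 + π_2 + π_3 + π_4 = 1.
π_1 = 0.32·π_1 + 0.31·π_2 + 0.24·π_3 + 0.21·π_4
π_2 = 0.22·π_1 + 0.24·π_2 + 0.27·π_3 + 0.25·π_4
π_3 = 0.19·π_1 + 0.22·π_2 + 0.25·π_3 + 0.28·π_4
Solving with the normalization constraint gives π = (0.2713, 0.2441, 0.2339, 0.2507).
So the stationary probability of Escalated is 0.2713.

0.2713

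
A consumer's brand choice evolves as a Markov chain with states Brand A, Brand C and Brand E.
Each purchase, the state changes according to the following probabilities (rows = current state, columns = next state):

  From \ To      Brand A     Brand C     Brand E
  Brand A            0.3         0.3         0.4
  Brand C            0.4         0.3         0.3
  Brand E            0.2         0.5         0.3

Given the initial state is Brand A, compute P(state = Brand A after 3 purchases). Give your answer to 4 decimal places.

0.3050

Propagate the distribution vector 3 purchases from Brand A.
After 0 purchases: (1.0000, 0.0000, 0.0000)
After 1 purchase: (0.3000, 0.3000, 0.4000)
After 2 purchases: (0.2900, 0.3800, 0.3300)
After 3 purchases: (0.3050, 0.3660, 0.3290)
P(in Brand A after 3 purchases) = 0.3050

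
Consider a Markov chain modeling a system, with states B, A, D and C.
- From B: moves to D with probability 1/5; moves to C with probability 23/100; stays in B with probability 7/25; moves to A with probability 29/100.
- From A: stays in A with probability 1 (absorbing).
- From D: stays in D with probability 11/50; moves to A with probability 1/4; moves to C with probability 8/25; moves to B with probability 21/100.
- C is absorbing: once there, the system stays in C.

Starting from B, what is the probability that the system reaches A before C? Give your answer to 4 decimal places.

Let h(s) be the probability of absorption at A starting from transient state s. Then h(A) = 1 and h(C) = 0. By first-step analysis:
h(B) = 0.28·h(B) + 0.29·1 + 0.2·h(D) + 0.23·0
h(D) = 0.21·h(B) + 0.25·1 + 0.22·h(D) + 0.32·0
Solving: h(B) = 0.5316, h(D) = 0.4636.
Starting from B, the probability is 0.5316.

0.5316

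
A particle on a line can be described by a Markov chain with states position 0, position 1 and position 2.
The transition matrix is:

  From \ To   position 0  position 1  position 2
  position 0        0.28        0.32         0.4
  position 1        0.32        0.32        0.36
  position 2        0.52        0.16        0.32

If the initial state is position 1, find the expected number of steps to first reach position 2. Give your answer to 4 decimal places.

Let t(s) be the expected number of steps to first reach position 2 from state s, with t(position 2) = 0. Conditioning on the first step:
t(position 0) = 1 + 0.28·t(position 0) + 0.32·t(position 1)
t(position 1) = 1 + 0.32·t(position 0) + 0.32·t(position 1)
Solving: t(position 0) = 2.5826, t(position 1) = 2.6860.
Expected steps from position 1 to position 2: 2.6860.

2.6860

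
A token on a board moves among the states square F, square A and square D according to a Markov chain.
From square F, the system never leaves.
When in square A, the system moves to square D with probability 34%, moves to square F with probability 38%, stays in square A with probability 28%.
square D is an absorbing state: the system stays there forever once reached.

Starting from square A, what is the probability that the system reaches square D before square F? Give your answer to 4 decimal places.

0.4722

Let h(s) be the probability of absorption at square D starting from transient state s. Then h(square D) = 1 and h(square F) = 0. By first-step analysis:
h(square A) = 0.38·0 + 0.28·h(square A) + 0.34·1
Solving: h(square A) = 0.4722.
Starting from square A, the probability is 0.4722.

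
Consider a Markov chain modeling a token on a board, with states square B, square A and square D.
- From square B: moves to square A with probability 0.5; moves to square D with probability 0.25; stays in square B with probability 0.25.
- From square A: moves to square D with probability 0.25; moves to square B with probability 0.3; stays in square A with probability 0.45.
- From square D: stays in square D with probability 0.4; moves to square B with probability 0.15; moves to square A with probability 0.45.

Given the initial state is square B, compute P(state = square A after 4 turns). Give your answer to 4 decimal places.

0.4622

Propagate the distribution vector 4 turns from square B.
After 0 turns: (1.0000, 0.0000, 0.0000)
After 1 turn: (0.2500, 0.5000, 0.2500)
After 2 turns: (0.2500, 0.4625, 0.2875)
After 3 turns: (0.2444, 0.4625, 0.2931)
After 4 turns: (0.2438, 0.4622, 0.2940)
P(in square A after 4 turns) = 0.4622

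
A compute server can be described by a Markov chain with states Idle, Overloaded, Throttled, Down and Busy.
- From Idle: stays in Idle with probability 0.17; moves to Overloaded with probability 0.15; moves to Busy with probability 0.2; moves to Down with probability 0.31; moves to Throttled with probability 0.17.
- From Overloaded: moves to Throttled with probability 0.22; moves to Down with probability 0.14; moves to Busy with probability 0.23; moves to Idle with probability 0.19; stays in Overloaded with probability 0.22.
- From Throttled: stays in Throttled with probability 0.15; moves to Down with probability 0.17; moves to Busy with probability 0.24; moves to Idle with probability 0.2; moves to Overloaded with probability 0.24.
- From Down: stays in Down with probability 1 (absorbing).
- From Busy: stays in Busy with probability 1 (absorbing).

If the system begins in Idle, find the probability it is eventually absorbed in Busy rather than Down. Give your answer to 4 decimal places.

0.4543

Let h(s) be the probability of absorption at Busy starting from transient state s. Then h(Busy) = 1 and h(Down) = 0. By first-step analysis:
h(Idle) = 0.17·h(Idle) + 0.15·h(Overloaded) + 0.17·h(Throttled) + 0.31·0 + 0.2·1
h(Overloaded) = 0.19·h(Idle) + 0.22·h(Overloaded) + 0.22·h(Throttled) + 0.14·0 + 0.23·1
h(Throttled) = 0.2·h(Idle) + 0.24·h(Overloaded) + 0.15·h(Throttled) + 0.17·0 + 0.24·1
Solving: h(Idle) = 0.4543, h(Overloaded) = 0.5599, h(Throttled) = 0.5473.
Starting from Idle, the probability is 0.4543.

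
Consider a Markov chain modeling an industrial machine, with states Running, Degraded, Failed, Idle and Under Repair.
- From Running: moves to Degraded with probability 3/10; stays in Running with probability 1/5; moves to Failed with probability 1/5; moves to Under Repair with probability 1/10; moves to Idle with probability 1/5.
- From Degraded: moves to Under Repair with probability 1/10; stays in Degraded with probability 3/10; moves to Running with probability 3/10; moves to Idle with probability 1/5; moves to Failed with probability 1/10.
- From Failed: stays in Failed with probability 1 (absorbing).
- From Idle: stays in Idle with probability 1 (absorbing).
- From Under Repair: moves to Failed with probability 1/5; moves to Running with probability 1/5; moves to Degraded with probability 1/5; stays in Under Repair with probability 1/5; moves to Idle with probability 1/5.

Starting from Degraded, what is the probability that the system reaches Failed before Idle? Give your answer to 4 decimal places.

0.4072

Let h(s) be the probability of absorption at Failed starting from transient state s. Then h(Failed) = 1 and h(Idle) = 0. By first-step analysis:
h(Running) = 0.2·h(Running) + 0.3·h(Degraded) + 0.2·1 + 0.2·0 + 0.1·h(Under Repair)
h(Degraded) = 0.3·h(Running) + 0.3·h(Degraded) + 0.1·1 + 0.2·0 + 0.1·h(Under Repair)
h(Under Repair) = 0.2·h(Running) + 0.2·h(Degraded) + 0.2·1 + 0.2·0 + 0.2·h(Under Repair)
Solving: h(Running) = 0.4611, h(Degraded) = 0.4072, h(Under Repair) = 0.4671.
Starting from Degraded, the probability is 0.4072.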